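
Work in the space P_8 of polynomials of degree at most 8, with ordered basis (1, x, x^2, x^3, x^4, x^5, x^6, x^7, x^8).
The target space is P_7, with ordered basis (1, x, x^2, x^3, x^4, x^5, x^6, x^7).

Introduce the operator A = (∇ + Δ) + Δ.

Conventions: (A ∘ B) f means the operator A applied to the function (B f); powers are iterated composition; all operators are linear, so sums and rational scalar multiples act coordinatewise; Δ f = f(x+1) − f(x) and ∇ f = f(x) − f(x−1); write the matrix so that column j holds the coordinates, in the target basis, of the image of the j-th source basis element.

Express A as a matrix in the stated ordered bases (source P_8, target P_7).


image of 1: 0
image of x: 3
image of x^2: 6x + 1
image of x^3: 9x^2 + 3x + 3
image of x^4: 12x^3 + 6x^2 + 12x + 1
image of x^5: 15x^4 + 10x^3 + 30x^2 + 5x + 3
image of x^6: 18x^5 + 15x^4 + 60x^3 + 15x^2 + 18x + 1
image of x^7: 21x^6 + 21x^5 + 105x^4 + 35x^3 + 63x^2 + 7x + 3
image of x^8: 24x^7 + 28x^6 + 168x^5 + 70x^4 + 168x^3 + 28x^2 + 24x + 1
each image's coordinates form column j of the matrix

the matrix is [[0, 3, 1, 3, 1, 3, 1, 3, 1]; [0, 0, 6, 3, 12, 5, 18, 7, 24]; [0, 0, 0, 9, 6, 30, 15, 63, 28]; [0, 0, 0, 0, 12, 10, 60, 35, 168]; [0, 0, 0, 0, 0, 15, 15, 105, 70]; [0, 0, 0, 0, 0, 0, 18, 21, 168]; [0, 0, 0, 0, 0, 0, 0, 21, 28]; [0, 0, 0, 0, 0, 0, 0, 0, 24]] (rows listed top to bottom)


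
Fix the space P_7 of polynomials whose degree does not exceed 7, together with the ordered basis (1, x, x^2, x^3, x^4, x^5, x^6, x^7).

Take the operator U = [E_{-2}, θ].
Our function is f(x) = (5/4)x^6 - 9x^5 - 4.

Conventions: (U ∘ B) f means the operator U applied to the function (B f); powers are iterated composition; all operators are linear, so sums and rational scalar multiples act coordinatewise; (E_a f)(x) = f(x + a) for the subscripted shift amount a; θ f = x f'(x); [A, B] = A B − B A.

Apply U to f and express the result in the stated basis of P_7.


θ f = (15/2)x^6 - 45x^5
E_{-2} θ f = (15/2)x^6 - 135x^5 + 900x^4 - 3000x^3 + 5400x^2 - 5040x + 1920
E_{-2} f = (5/4)x^6 - 24x^5 + 165x^4 - 560x^3 + 1020x^2 - 960x + 364
θ E_{-2} f = (15/2)x^6 - 120x^5 + 660x^4 - 1680x^3 + 2040x^2 - 960x
[E_{-2}, θ] f = -15x^5 + 240x^4 - 1320x^3 + 3360x^2 - 4080x + 1920

g(x) = -15x^5 + 240x^4 - 1320x^3 + 3360x^2 - 4080x + 1920


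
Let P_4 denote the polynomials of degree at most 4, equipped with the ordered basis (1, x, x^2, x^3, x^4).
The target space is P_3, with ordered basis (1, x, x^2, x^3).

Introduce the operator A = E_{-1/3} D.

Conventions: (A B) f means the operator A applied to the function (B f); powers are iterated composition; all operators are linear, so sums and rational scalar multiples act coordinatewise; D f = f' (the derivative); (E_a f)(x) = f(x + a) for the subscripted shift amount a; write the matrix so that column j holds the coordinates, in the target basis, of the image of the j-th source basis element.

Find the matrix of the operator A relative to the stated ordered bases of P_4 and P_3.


the matrix is [[0, 1, -2/3, 1/3, -4/27]; [0, 0, 2, -2, 4/3]; [0, 0, 0, 3, -4]; [0, 0, 0, 0, 4]] (rows listed top to bottom)

image of 1: 0
image of x: 1
image of x^2: 2x - 2/3
image of x^3: 3x^2 - 2x + 1/3
image of x^4: 4x^3 - 4x^2 + (4/3)x - 4/27
each image's coordinates form column j of the matrix


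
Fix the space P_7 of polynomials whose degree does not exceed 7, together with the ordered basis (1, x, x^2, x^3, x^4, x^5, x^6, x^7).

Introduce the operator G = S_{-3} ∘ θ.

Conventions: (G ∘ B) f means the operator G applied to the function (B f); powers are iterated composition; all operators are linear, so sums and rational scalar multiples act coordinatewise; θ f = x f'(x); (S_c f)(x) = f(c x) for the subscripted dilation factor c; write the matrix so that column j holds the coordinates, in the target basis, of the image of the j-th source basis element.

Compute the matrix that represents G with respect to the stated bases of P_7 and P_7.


image of 1: 0
image of x: -3x
image of x^2: 18x^2
image of x^3: -81x^3
image of x^4: 324x^4
image of x^5: -1215x^5
image of x^6: 4374x^6
image of x^7: -15309x^7
each image's coordinates form column j of the matrix

the matrix is [[0, 0, 0, 0, 0, 0, 0, 0]; [0, -3, 0, 0, 0, 0, 0, 0]; [0, 0, 18, 0, 0, 0, 0, 0]; [0, 0, 0, -81, 0, 0, 0, 0]; [0, 0, 0, 0, 324, 0, 0, 0]; [0, 0, 0, 0, 0, -1215, 0, 0]; [0, 0, 0, 0, 0, 0, 4374, 0]; [0, 0, 0, 0, 0, 0, 0, -15309]] (rows listed top to bottom)


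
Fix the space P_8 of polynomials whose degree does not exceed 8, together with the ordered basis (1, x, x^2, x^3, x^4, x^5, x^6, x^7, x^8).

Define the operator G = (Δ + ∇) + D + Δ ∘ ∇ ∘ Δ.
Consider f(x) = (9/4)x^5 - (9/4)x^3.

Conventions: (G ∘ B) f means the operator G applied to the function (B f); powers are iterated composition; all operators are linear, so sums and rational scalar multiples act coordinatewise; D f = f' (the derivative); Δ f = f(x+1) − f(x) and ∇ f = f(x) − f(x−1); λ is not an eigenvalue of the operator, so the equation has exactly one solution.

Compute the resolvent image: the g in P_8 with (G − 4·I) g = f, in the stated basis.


write g with unknown coordinates in the stated basis and equate coefficients in (G − 4·I) g = f
solving from the highest basis element down gives g = -(9/16)x^5 - (135/64)x^4 - (369/64)x^3 - (6201/256)x^2 - (31563/512)x - 140481/2048
check: G g = -(135/16)x^4 - (405/16)x^3 - (6201/64)x^2 - (31563/128)x - 140481/512
so G g − 4·g = (9/4)x^5 - (9/4)x^3 = f ✓

the result is g(x) = -(9/16)x^5 - (135/64)x^4 - (369/64)x^3 - (6201/256)x^2 - (31563/512)x - 140481/2048


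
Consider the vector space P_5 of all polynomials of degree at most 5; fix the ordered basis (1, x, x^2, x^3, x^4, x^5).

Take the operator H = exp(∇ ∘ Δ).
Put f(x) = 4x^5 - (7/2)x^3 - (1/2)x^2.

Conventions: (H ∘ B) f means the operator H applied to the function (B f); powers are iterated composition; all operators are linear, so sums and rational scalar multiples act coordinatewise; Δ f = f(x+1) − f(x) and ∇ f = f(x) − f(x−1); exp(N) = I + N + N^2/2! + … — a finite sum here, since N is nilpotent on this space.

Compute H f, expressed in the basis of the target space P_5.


order-1 term: 80x^3 + 19x - 1
order-2 term: 240x
the series for exp(∇ ∘ Δ) f terminates at order 2
exp(∇ ∘ Δ) f = 4x^5 + (153/2)x^3 - (1/2)x^2 + 259x - 1

the result is g(x) = 4x^5 + (153/2)x^3 - (1/2)x^2 + 259x - 1


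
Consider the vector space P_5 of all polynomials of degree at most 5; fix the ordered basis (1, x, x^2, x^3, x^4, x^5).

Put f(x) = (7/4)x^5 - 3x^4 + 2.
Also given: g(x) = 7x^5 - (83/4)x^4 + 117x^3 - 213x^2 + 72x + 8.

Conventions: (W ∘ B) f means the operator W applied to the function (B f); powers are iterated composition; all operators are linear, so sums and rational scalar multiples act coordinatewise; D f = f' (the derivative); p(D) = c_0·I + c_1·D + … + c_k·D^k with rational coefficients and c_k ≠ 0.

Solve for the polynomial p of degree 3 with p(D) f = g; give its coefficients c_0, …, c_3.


D^0 f = (7/4)x^5 - 3x^4 + 2
D^1 f = (35/4)x^4 - 12x^3
D^2 f = 35x^3 - 36x^2
D^3 f = 105x^2 - 72x
matching coefficients of g against c_0 f + c_1 Df + … from the top degree down determines the c_i
solution: c_0 = 4, c_1 = -1, c_2 = 3, c_3 = -1

p(D) = 4·I − D + 3·D^2 − D^3, i.e. c_0 = 4, c_1 = -1, c_2 = 3, c_3 = -1


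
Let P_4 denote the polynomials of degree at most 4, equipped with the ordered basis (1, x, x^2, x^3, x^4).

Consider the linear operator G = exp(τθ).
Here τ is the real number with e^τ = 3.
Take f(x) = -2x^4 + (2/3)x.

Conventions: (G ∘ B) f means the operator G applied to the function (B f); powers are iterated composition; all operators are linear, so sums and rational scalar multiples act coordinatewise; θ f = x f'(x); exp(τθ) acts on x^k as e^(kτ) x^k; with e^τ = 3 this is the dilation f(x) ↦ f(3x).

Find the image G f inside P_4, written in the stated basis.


g(x) = -162x^4 + 2x

exp(τθ) x^k = e^(kτ) x^k; with e^τ = 3 this sends x^k to 3^k x^k
x ↦ 3 x
x^4 ↦ 81 x^4
applying this coordinatewise to f: exp(τθ) f = -162x^4 + 2x


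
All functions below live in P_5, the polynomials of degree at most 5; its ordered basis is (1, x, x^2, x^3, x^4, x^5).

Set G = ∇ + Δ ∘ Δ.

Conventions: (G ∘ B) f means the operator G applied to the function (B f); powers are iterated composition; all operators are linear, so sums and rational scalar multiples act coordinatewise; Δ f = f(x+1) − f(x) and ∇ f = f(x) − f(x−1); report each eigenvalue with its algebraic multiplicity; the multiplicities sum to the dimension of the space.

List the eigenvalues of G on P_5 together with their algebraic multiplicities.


image of 1: 0
image of x: 1
image of x^2: 2x + 1
image of x^3: 3x^2 + 3x + 7
image of x^4: 4x^3 + 6x^2 + 28x + 13
image of x^5: 5x^4 + 10x^3 + 70x^2 + 65x + 31
the matrix is upper triangular; its diagonal is (0, 0, 0, 0, 0, 0)
for a triangular matrix the eigenvalues are the diagonal entries, with algebraic multiplicity their repetition count

λ = 0 (multiplicity 6)


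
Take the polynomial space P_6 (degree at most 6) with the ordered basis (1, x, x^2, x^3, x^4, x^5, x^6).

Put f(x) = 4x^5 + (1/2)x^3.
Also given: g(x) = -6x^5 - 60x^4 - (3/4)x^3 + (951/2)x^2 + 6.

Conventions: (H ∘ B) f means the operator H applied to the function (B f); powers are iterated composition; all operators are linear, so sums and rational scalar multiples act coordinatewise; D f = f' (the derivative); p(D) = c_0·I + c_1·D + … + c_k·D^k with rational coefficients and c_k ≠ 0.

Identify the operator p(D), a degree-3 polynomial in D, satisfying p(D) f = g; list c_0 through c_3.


c_0 = -3/2, c_1 = -3, c_2 = 0, c_3 = 2

D^0 f = 4x^5 + (1/2)x^3
D^1 f = 20x^4 + (3/2)x^2
D^2 f = 80x^3 + 3x
D^3 f = 240x^2 + 3
matching coefficients of g against c_0 f + c_1 Df + … from the top degree down determines the c_i
solution: c_0 = -3/2, c_1 = -3, c_2 = 0, c_3 = 2


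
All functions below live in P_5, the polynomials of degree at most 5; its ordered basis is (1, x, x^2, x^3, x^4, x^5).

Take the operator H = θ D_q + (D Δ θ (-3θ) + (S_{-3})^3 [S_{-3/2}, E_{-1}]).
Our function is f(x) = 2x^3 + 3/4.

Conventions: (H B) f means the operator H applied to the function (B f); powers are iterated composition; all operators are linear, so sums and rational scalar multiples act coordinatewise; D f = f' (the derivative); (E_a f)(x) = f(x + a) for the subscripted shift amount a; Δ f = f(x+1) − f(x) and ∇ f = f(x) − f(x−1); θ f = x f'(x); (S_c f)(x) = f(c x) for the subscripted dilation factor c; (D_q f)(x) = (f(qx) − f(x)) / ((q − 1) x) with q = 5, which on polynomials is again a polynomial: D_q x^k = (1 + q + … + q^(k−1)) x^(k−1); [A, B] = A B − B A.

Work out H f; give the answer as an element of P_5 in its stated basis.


D_q f = 62x^2
θ D_q f = 124x^2
θ f = 6x^3
(-3θ) f = -18x^3
θ (-3θ) f = -54x^3
Δ θ (-3θ) f = -162x^2 - 162x - 54
D Δ θ (-3θ) f = -324x - 162
E_{-1} f = 2x^3 - 6x^2 + 6x - 5/4
S_{-3/2} E_{-1} f = -(27/4)x^3 - (27/2)x^2 - 9x - 5/4
S_{-3/2} f = -(27/4)x^3 + 3/4
E_{-1} S_{-3/2} f = -(27/4)x^3 + (81/4)x^2 - (81/4)x + 15/2
[S_{-3/2}, E_{-1}] f = -(135/4)x^2 + (45/4)x - 35/4
S_{-3} [S_{-3/2}, E_{-1}] f = -(1215/4)x^2 - (135/4)x - 35/4
S_{-3} S_{-3} [S_{-3/2}, E_{-1}] f = -(10935/4)x^2 + (405/4)x - 35/4
S_{-3} S_{-3} S_{-3} [S_{-3/2}, E_{-1}] f = -(98415/4)x^2 - (1215/4)x - 35/4
(D Δ θ (-3θ) + (S_{-3})^3 [S_{-3/2}, E_{-1}]) f = -(98415/4)x^2 - (2511/4)x - 683/4
(θ D_q + (D Δ θ (-3θ) + (S_{-3})^3 [S_{-3/2}, E_{-1}])) f = -(97919/4)x^2 - (2511/4)x - 683/4

the result is g(x) = -(97919/4)x^2 - (2511/4)x - 683/4


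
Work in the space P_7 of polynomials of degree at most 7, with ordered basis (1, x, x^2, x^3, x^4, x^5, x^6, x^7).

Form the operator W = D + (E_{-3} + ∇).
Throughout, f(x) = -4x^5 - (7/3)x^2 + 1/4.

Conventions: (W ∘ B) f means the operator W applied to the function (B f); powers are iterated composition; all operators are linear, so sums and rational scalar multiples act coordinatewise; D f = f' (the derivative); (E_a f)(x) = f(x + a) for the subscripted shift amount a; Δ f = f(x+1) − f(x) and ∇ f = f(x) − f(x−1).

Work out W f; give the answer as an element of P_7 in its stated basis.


D f = -20x^4 - (14/3)x
E_{-3} f = -4x^5 + 60x^4 - 360x^3 + (3233/3)x^2 - 1606x + 3805/4
∇ f = -20x^4 + 40x^3 - 40x^2 + (46/3)x - 5/3
(E_{-3} + ∇) f = -4x^5 + 40x^4 - 320x^3 + (3113/3)x^2 - (4772/3)x + 11395/12
(D + (E_{-3} + ∇)) f = -4x^5 + 20x^4 - 320x^3 + (3113/3)x^2 - (4786/3)x + 11395/12

the result is g(x) = -4x^5 + 20x^4 - 320x^3 + (3113/3)x^2 - (4786/3)x + 11395/12


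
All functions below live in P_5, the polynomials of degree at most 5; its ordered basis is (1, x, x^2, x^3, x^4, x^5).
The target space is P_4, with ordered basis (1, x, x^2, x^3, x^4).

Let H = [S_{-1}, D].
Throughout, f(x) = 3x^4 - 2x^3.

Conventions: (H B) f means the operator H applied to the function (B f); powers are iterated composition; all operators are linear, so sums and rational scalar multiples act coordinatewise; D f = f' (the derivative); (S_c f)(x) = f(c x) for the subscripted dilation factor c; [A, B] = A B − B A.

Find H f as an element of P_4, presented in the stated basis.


the result is g(x) = -24x^3 - 12x^2

D f = 12x^3 - 6x^2
S_{-1} D f = -12x^3 - 6x^2
S_{-1} f = 3x^4 + 2x^3
D S_{-1} f = 12x^3 + 6x^2
[S_{-1}, D] f = -24x^3 - 12x^2


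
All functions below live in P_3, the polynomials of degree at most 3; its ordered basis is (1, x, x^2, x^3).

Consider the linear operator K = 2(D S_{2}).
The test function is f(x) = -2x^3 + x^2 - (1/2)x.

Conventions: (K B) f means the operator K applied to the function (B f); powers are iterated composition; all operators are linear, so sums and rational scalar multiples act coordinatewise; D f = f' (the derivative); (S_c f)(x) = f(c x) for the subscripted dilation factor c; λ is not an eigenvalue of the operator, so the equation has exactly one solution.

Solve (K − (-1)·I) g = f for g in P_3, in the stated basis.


the result is g(x) = -2x^3 + 97x^2 - (3105/2)x + 6210

write g with unknown coordinates in the stated basis and equate coefficients in (K − (-1)·I) g = f
solving from the highest basis element down gives g = -2x^3 + 97x^2 - (3105/2)x + 6210
check: K g = -96x^2 + 1552x - 6210
so K g − (-1)·g = -2x^3 + x^2 - (1/2)x = f ✓


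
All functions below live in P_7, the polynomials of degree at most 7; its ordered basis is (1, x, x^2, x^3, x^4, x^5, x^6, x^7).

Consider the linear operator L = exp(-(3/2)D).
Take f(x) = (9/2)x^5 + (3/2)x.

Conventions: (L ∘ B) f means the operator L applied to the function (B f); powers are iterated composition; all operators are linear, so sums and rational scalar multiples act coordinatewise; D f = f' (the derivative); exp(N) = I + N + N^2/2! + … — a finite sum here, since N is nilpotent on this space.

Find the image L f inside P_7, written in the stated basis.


the image equals g(x) = (9/2)x^5 - (135/4)x^4 + (405/4)x^3 - (1215/8)x^2 + (3693/32)x - 2331/64

order-1 term: -(135/4)x^4 - 9/4
order-2 term: (405/4)x^3
order-3 term: -(1215/8)x^2
order-4 term: (3645/32)x
order-5 term: -2187/64
the series for exp(-(3/2)D) f terminates at order 5
exp(-(3/2)D) f = (9/2)x^5 - (135/4)x^4 + (405/4)x^3 - (1215/8)x^2 + (3693/32)x - 2331/64


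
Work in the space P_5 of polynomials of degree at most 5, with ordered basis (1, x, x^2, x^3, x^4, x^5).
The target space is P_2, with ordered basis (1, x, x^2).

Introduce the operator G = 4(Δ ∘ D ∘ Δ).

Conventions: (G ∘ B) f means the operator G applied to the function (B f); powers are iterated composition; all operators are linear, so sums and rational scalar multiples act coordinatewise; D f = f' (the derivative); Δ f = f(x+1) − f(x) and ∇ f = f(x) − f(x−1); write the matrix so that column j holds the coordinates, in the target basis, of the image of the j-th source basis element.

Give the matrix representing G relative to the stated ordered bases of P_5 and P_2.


the matrix is [[0, 0, 0, 24, 96, 280]; [0, 0, 0, 0, 96, 480]; [0, 0, 0, 0, 0, 240]] (rows listed top to bottom)

image of 1: 0
image of x: 0
image of x^2: 0
image of x^3: 24
image of x^4: 96x + 96
image of x^5: 240x^2 + 480x + 280
each image's coordinates form column j of the matrix


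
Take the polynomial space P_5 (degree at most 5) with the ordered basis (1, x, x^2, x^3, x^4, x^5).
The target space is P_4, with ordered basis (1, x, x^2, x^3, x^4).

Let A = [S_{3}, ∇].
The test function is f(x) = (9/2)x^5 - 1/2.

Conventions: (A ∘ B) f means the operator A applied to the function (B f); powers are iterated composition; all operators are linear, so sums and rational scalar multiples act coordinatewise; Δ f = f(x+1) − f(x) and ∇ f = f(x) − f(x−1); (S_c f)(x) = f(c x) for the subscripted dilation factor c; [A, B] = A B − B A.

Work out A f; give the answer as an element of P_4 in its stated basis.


∇ f = (45/2)x^4 - 45x^3 + 45x^2 - (45/2)x + 9/2
S_{3} ∇ f = (3645/2)x^4 - 1215x^3 + 405x^2 - (135/2)x + 9/2
S_{3} f = (2187/2)x^5 - 1/2
∇ S_{3} f = (10935/2)x^4 - 10935x^3 + 10935x^2 - (10935/2)x + 2187/2
[S_{3}, ∇] f = -3645x^4 + 9720x^3 - 10530x^2 + 5400x - 1089

g(x) = -3645x^4 + 9720x^3 - 10530x^2 + 5400x - 1089


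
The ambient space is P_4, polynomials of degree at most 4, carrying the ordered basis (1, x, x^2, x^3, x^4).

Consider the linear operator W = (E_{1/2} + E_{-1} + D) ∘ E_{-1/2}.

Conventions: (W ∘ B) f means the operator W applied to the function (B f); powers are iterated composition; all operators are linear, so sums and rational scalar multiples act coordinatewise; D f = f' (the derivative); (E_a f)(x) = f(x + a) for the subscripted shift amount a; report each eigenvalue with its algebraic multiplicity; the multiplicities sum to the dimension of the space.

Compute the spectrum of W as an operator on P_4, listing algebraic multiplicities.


λ = 2 (multiplicity 5)

image of 1: 2
image of x: 2x - 1/2
image of x^2: 2x^2 - x + 5/4
image of x^3: 2x^3 - (3/2)x^2 + (15/4)x - 21/8
image of x^4: 2x^4 - 2x^3 + (15/2)x^2 - (21/2)x + 73/16
the matrix is upper triangular; its diagonal is (2, 2, 2, 2, 2)
for a triangular matrix the eigenvalues are the diagonal entries, with algebraic multiplicity their repetition count


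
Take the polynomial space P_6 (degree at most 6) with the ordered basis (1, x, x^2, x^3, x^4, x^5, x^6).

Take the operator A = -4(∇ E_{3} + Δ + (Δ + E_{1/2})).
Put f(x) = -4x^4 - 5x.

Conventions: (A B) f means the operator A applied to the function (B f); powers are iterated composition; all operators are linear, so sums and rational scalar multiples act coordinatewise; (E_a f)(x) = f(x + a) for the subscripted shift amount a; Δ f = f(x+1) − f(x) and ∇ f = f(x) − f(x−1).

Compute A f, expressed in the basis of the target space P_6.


g(x) = 16x^4 + 224x^3 + 696x^2 + 1372x + 1143

E_{3} f = -4x^4 - 48x^3 - 216x^2 - 437x - 339
∇ E_{3} f = -16x^3 - 120x^2 - 304x - 265
Δ f = -16x^3 - 24x^2 - 16x - 9
Δ f = -16x^3 - 24x^2 - 16x - 9
E_{1/2} f = -4x^4 - 8x^3 - 6x^2 - 7x - 11/4
(Δ + E_{1/2}) f = -4x^4 - 24x^3 - 30x^2 - 23x - 47/4
(∇ E_{3} + Δ + (Δ + E_{1/2})) f = -4x^4 - 56x^3 - 174x^2 - 343x - 1143/4
(-4(∇ E_{3} + Δ + (Δ + E_{1/2}))) f = 16x^4 + 224x^3 + 696x^2 + 1372x + 1143


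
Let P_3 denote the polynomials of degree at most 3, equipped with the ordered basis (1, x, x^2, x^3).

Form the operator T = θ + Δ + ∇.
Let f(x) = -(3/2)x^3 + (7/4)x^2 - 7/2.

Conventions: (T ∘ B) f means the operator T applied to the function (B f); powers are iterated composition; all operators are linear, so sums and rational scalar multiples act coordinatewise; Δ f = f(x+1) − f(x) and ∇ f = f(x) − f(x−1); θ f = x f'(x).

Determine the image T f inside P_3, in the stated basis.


θ f = -(9/2)x^3 + (7/2)x^2
Δ f = -(9/2)x^2 - x + 1/4
∇ f = -(9/2)x^2 + 8x - 13/4
(θ + Δ + ∇) f = -(9/2)x^3 - (11/2)x^2 + 7x - 3

the result is g(x) = -(9/2)x^3 - (11/2)x^2 + 7x - 3


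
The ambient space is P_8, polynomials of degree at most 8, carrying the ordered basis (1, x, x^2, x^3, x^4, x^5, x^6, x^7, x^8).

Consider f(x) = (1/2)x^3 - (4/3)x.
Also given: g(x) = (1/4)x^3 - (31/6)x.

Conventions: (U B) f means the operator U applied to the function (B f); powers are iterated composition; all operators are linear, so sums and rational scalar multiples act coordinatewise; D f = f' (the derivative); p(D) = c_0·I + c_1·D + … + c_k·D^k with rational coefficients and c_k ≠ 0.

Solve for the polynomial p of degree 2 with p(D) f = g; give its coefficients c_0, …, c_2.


D^0 f = (1/2)x^3 - (4/3)x
D^1 f = (3/2)x^2 - 4/3
D^2 f = 3x
matching coefficients of g against c_0 f + c_1 Df + … from the top degree down determines the c_i
solution: c_0 = 1/2, c_1 = 0, c_2 = -3/2

c_0 = 1/2, c_1 = 0, c_2 = -3/2


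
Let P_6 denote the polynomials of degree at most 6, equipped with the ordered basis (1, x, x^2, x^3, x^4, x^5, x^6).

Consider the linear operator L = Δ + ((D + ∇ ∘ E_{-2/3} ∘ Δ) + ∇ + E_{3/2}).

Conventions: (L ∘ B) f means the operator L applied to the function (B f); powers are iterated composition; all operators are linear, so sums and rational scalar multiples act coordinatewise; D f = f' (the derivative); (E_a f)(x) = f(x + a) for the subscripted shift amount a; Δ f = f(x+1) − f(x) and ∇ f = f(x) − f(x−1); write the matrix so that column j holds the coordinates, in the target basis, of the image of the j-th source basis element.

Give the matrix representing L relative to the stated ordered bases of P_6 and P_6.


image of 1: 1
image of x: x + 9/2
image of x^2: x^2 + 9x + 17/4
image of x^3: x^3 + (27/2)x^2 + (51/4)x + 11/8
image of x^4: x^4 + 18x^3 + (51/2)x^2 + (11/2)x + 595/48
image of x^5: x^5 + (45/2)x^4 + (85/2)x^3 + (55/4)x^2 + (2975/48)x - 2591/864
image of x^6: x^6 + 27x^5 + (255/4)x^4 + (55/2)x^3 + (2975/16)x^2 - (2591/144)x + 56419/1728
each image's coordinates form column j of the matrix

the matrix is [[1, 9/2, 17/4, 11/8, 595/48, -2591/864, 56419/1728]; [0, 1, 9, 51/4, 11/2, 2975/48, -2591/144]; [0, 0, 1, 27/2, 51/2, 55/4, 2975/16]; [0, 0, 0, 1, 18, 85/2, 55/2]; [0, 0, 0, 0, 1, 45/2, 255/4]; [0, 0, 0, 0, 0, 1, 27]; [0, 0, 0, 0, 0, 0, 1]] (rows listed top to bottom)


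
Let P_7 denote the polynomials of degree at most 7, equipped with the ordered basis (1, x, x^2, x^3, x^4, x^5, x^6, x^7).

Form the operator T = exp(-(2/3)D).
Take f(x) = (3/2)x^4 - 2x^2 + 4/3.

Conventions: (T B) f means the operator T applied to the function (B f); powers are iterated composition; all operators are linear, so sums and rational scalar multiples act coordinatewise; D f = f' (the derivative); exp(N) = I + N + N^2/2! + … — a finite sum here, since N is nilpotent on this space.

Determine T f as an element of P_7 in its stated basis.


order-1 term: -4x^3 + (8/3)x
order-2 term: 4x^2 - 8/9
order-3 term: -(16/9)x
order-4 term: 8/27
the series for exp(-(2/3)D) f terminates at order 4
exp(-(2/3)D) f = (3/2)x^4 - 4x^3 + 2x^2 + (8/9)x + 20/27

the result is g(x) = (3/2)x^4 - 4x^3 + 2x^2 + (8/9)x + 20/27


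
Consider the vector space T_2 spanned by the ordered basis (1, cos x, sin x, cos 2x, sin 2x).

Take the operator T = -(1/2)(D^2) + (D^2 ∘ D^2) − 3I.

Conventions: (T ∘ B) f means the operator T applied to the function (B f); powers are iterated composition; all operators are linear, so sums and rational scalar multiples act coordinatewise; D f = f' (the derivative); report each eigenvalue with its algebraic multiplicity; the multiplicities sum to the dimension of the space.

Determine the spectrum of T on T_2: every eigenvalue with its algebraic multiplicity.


image of 1: -3
image of cos x: -(3/2)cos x
image of sin x: -(3/2)sin x
image of cos 2x: 15cos 2x
image of sin 2x: 15sin 2x
the matrix is diagonal; its diagonal is (-3, -3/2, -3/2, 15, 15)
for a triangular matrix the eigenvalues are the diagonal entries, with algebraic multiplicity their repetition count

λ = -3 (multiplicity 1), λ = -3/2 (multiplicity 2), λ = 15 (multiplicity 2)


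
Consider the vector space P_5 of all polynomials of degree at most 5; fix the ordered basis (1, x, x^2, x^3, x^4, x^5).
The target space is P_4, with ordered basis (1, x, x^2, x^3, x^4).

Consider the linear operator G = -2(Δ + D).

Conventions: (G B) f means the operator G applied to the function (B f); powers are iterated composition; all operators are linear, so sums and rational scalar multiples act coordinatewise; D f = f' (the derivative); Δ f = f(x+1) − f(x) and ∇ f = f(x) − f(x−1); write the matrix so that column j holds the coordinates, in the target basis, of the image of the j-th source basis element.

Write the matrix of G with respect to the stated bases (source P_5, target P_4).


the matrix is [[0, -4, -2, -2, -2, -2]; [0, 0, -8, -6, -8, -10]; [0, 0, 0, -12, -12, -20]; [0, 0, 0, 0, -16, -20]; [0, 0, 0, 0, 0, -20]] (rows listed top to bottom)

image of 1: 0
image of x: -4
image of x^2: -8x - 2
image of x^3: -12x^2 - 6x - 2
image of x^4: -16x^3 - 12x^2 - 8x - 2
image of x^5: -20x^4 - 20x^3 - 20x^2 - 10x - 2
each image's coordinates form column j of the matrix


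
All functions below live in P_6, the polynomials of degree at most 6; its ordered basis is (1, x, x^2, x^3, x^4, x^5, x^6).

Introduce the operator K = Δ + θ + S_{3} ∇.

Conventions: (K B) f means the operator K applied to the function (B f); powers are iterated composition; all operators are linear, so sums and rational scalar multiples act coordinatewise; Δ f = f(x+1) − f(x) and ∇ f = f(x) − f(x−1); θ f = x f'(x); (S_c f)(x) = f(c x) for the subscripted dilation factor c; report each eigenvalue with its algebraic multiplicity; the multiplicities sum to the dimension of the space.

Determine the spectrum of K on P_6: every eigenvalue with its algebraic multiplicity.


image of 1: 0
image of x: x + 2
image of x^2: 2x^2 + 8x
image of x^3: 3x^3 + 30x^2 - 6x + 2
image of x^4: 4x^4 + 112x^3 - 48x^2 + 16x
image of x^5: 5x^5 + 410x^4 - 260x^3 + 100x^2 - 10x + 2
image of x^6: 6x^6 + 1464x^5 - 1200x^4 + 560x^3 - 120x^2 + 24x
the matrix is upper triangular; its diagonal is (0, 1, 2, 3, 4, 5, 6)
for a triangular matrix the eigenvalues are the diagonal entries, with algebraic multiplicity their repetition count

λ = 0 (multiplicity 1), λ = 1 (multiplicity 1), λ = 2 (multiplicity 1), λ = 3 (multiplicity 1), λ = 4 (multiplicity 1), λ = 5 (multiplicity 1), λ = 6 (multiplicity 1)


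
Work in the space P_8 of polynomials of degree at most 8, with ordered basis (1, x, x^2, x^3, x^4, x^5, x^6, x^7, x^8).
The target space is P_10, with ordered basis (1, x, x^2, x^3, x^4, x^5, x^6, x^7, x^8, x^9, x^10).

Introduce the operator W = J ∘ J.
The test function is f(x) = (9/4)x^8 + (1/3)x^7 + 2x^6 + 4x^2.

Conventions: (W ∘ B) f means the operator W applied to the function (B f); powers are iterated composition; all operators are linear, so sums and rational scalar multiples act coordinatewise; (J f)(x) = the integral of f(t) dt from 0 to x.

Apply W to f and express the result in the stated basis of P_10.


J f = (1/4)x^9 + (1/24)x^8 + (2/7)x^7 + (4/3)x^3
J J f = (1/40)x^10 + (1/216)x^9 + (1/28)x^8 + (1/3)x^4

the result is g(x) = (1/40)x^10 + (1/216)x^9 + (1/28)x^8 + (1/3)x^4


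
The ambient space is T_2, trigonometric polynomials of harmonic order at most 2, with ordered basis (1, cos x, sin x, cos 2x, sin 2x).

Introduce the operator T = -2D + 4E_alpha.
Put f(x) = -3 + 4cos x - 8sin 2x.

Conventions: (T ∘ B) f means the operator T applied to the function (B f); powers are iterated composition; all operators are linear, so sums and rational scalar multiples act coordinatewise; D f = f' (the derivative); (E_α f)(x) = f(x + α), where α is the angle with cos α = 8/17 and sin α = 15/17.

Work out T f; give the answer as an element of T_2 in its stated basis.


g(x) = -12 + (128/17)cos x - (104/17)sin x + (1568/289)cos 2x + (5152/289)sin 2x

D f = -4sin x - 16cos 2x
(-2D) f = 8sin x + 32cos 2x
E_alpha f = -3 + (32/17)cos x - (60/17)sin x - (1920/289)cos 2x + (1288/289)sin 2x
(4E_alpha) f = -12 + (128/17)cos x - (240/17)sin x - (7680/289)cos 2x + (5152/289)sin 2x
(-2D + 4E_alpha) f = -12 + (128/17)cos x - (104/17)sin x + (1568/289)cos 2x + (5152/289)sin 2x


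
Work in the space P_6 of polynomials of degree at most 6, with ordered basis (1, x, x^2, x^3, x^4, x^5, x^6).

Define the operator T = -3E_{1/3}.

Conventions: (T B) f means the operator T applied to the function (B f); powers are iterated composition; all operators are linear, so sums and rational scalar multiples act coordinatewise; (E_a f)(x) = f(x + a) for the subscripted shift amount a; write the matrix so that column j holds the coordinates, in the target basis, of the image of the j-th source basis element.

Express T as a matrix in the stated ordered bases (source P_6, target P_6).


image of 1: -3
image of x: -3x - 1
image of x^2: -3x^2 - 2x - 1/3
image of x^3: -3x^3 - 3x^2 - x - 1/9
image of x^4: -3x^4 - 4x^3 - 2x^2 - (4/9)x - 1/27
image of x^5: -3x^5 - 5x^4 - (10/3)x^3 - (10/9)x^2 - (5/27)x - 1/81
image of x^6: -3x^6 - 6x^5 - 5x^4 - (20/9)x^3 - (5/9)x^2 - (2/27)x - 1/243
each image's coordinates form column j of the matrix

the matrix is [[-3, -1, -1/3, -1/9, -1/27, -1/81, -1/243]; [0, -3, -2, -1, -4/9, -5/27, -2/27]; [0, 0, -3, -3, -2, -10/9, -5/9]; [0, 0, 0, -3, -4, -10/3, -20/9]; [0, 0, 0, 0, -3, -5, -5]; [0, 0, 0, 0, 0, -3, -6]; [0, 0, 0, 0, 0, 0, -3]] (rows listed top to bottom)


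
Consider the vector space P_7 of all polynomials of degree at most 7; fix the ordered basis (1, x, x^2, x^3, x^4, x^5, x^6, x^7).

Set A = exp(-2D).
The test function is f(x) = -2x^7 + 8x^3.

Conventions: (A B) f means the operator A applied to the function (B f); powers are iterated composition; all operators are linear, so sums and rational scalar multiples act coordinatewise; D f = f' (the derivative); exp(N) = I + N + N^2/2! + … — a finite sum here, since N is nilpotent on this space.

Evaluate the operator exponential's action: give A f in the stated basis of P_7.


the image equals g(x) = -2x^7 + 28x^6 - 168x^5 + 560x^4 - 1112x^3 + 1296x^2 - 800x + 192

order-1 term: 28x^6 - 48x^2
order-2 term: -168x^5 + 96x
order-3 term: 560x^4 - 64
order-4 term: -1120x^3
order-5 term: 1344x^2
order-6 term: -896x
order-7 term: 256
the series for exp(-2D) f terminates at order 7
exp(-2D) f = -2x^7 + 28x^6 - 168x^5 + 560x^4 - 1112x^3 + 1296x^2 - 800x + 192


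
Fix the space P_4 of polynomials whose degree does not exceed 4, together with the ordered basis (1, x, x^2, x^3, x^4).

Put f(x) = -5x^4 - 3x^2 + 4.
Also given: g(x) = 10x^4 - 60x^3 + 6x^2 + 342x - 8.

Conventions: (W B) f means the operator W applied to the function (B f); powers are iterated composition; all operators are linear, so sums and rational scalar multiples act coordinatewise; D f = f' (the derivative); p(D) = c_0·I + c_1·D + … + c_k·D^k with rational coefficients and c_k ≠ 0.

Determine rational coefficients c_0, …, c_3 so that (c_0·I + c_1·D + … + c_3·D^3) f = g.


D^0 f = -5x^4 - 3x^2 + 4
D^1 f = -20x^3 - 6x
D^2 f = -60x^2 - 6
D^3 f = -120x
matching coefficients of g against c_0 f + c_1 Df + … from the top degree down determines the c_i
solution: c_0 = -2, c_1 = 3, c_2 = 0, c_3 = -3

p(D) = -2·I + 3·D − 3·D^3, i.e. c_0 = -2, c_1 = 3, c_2 = 0, c_3 = -3


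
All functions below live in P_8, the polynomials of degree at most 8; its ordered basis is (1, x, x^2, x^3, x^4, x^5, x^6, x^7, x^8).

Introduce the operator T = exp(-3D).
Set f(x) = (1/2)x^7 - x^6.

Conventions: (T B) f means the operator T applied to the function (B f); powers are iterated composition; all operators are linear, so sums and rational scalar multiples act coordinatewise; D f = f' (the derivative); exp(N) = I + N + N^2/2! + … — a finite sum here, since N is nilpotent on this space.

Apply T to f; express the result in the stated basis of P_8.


g(x) = (1/2)x^7 - (23/2)x^6 + (225/2)x^5 - (1215/2)x^4 + (3915/2)x^3 - (7533/2)x^2 + (8019/2)x - 3645/2

order-1 term: -(21/2)x^6 + 18x^5
order-2 term: (189/2)x^5 - 135x^4
order-3 term: -(945/2)x^4 + 540x^3
order-4 term: (2835/2)x^3 - 1215x^2
order-5 term: -(5103/2)x^2 + 1458x
order-6 term: (5103/2)x - 729
order-7 term: -2187/2
the series for exp(-3D) f terminates at order 7
exp(-3D) f = (1/2)x^7 - (23/2)x^6 + (225/2)x^5 - (1215/2)x^4 + (3915/2)x^3 - (7533/2)x^2 + (8019/2)x - 3645/2


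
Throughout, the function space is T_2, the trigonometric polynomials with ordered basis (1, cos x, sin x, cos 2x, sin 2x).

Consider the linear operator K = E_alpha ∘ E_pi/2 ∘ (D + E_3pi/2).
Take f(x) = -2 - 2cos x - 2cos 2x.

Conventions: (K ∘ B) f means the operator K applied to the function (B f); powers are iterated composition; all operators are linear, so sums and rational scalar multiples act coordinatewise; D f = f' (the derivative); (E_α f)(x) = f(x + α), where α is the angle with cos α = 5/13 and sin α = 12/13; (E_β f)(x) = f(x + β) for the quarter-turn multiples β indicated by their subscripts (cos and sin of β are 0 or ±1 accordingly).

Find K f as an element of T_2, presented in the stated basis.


D f = 2sin x + 4sin 2x
E_3pi/2 f = -2 - 2sin x + 2cos 2x
(D + E_3pi/2) f = -2 + 2cos 2x + 4sin 2x
E_pi/2 (D + E_3pi/2) f = -2 - 2cos 2x - 4sin 2x
E_alpha E_pi/2 (D + E_3pi/2) f = -2 - (242/169)cos 2x + (716/169)sin 2x

the image equals g(x) = -2 - (242/169)cos 2x + (716/169)sin 2x


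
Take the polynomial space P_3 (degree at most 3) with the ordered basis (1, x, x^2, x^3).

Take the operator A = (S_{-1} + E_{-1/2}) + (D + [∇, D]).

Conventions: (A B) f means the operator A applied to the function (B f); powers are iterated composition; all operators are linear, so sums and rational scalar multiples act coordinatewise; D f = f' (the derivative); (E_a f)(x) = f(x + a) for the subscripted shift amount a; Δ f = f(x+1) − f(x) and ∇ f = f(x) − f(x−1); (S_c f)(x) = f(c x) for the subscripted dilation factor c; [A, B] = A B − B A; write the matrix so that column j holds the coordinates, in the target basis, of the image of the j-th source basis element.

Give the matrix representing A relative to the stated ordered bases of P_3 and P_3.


the matrix is [[2, 1/2, 1/4, -1/8]; [0, 0, 1, 3/4]; [0, 0, 2, 3/2]; [0, 0, 0, 0]] (rows listed top to bottom)

image of 1: 2
image of x: 1/2
image of x^2: 2x^2 + x + 1/4
image of x^3: (3/2)x^2 + (3/4)x - 1/8
each image's coordinates form column j of the matrix


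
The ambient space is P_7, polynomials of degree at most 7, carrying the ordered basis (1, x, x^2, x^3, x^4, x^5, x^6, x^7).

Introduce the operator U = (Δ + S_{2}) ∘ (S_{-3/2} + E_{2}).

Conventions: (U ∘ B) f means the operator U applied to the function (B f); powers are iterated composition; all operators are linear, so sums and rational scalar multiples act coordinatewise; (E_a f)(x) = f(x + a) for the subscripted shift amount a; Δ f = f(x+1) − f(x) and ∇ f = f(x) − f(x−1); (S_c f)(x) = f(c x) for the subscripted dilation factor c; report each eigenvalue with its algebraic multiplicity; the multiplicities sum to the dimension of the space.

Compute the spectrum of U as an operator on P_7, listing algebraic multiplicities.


image of 1: 2
image of x: -x + 3/2
image of x^2: 13x^2 + (29/2)x + 45/4
image of x^3: -19x^3 + (135/8)x^2 + (231/8)x + 189/8
image of x^4: 97x^4 + (353/4)x^3 + (1251/8)x^2 + (641/4)x + 1377/16
image of x^5: -211x^5 + (4065/32)x^4 + (4705/16)x^3 + (6945/16)x^2 + (14305/32)x + 7533/32
image of x^6: 793x^6 + (14667/32)x^5 + (77175/64)x^4 + (30205/16)x^3 + (134775/64)x^2 + (54987/32)x + 47385/64
image of x^7: -2059x^7 + (100275/128)x^6 + (311577/128)x^5 + (582015/128)x^4 + (788095/128)x^3 + (865305/128)x^2 + (695219/128)x + 277749/128
the matrix is upper triangular; its diagonal is (2, -1, 13, -19, 97, -211, 793, -2059)
for a triangular matrix the eigenvalues are the diagonal entries, with algebraic multiplicity their repetition count

λ = -2059 (multiplicity 1), λ = -211 (multiplicity 1), λ = -19 (multiplicity 1), λ = -1 (multiplicity 1), λ = 2 (multiplicity 1), λ = 13 (multiplicity 1), λ = 97 (multiplicity 1), λ = 793 (multiplicity 1)


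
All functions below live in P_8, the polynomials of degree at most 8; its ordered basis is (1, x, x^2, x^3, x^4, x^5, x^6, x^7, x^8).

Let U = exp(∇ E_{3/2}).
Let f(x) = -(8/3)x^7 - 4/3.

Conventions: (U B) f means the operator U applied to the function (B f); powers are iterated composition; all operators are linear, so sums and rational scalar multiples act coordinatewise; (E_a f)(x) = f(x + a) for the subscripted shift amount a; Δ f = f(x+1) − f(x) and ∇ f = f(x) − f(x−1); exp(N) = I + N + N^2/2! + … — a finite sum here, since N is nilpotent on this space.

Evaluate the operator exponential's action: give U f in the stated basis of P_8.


the image equals g(x) = -(8/3)x^7 - (56/3)x^6 - 168x^5 - (2870/3)x^4 - (12040/3)x^3 - (23639/2)x^2 - 21903x - 464225/24

order-1 term: -(56/3)x^6 - 112x^5 - (910/3)x^4 - (1400/3)x^3 - (847/2)x^2 - (637/3)x - 1093/24
order-2 term: -56x^5 - 560x^4 - (7000/3)x^3 - 5040x^2 - (16856/3)x - 2576
order-3 term: -(280/3)x^4 - 1120x^3 - 5180x^2 - 10920x - 53011/6
order-4 term: -(280/3)x^3 - 1120x^2 - (13720/3)x - 19040/3
order-5 term: -56x^2 - 560x - 4270/3
order-6 term: -(56/3)x - 112
order-7 term: -8/3
the series for exp(∇ E_{3/2}) f terminates at order 7
exp(∇ E_{3/2}) f = -(8/3)x^7 - (56/3)x^6 - 168x^5 - (2870/3)x^4 - (12040/3)x^3 - (23639/2)x^2 - 21903x - 464225/24


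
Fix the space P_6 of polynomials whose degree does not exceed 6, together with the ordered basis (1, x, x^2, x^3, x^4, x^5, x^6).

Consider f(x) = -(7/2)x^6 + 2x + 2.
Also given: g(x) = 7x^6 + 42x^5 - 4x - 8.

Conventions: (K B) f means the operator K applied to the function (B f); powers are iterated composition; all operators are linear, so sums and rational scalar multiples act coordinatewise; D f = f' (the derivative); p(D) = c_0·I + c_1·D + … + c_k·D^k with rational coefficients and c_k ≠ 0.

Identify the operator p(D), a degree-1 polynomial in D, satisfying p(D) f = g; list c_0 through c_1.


D^0 f = -(7/2)x^6 + 2x + 2
D^1 f = -21x^5 + 2
matching coefficients of g against c_0 f + c_1 Df + … from the top degree down determines the c_i
solution: c_0 = -2, c_1 = -2

p(D) = -2·I − 2·D, i.e. c_0 = -2, c_1 = -2


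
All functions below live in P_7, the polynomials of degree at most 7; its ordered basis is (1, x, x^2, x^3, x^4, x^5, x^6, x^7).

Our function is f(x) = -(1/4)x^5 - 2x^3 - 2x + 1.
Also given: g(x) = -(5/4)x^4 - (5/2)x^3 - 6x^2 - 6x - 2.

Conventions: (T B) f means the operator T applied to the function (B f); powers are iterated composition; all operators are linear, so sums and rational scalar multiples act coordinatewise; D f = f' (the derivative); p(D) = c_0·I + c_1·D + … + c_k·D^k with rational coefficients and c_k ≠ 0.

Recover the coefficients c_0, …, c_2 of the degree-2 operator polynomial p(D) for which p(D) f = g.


c_0 = 0, c_1 = 1, c_2 = 1/2

D^0 f = -(1/4)x^5 - 2x^3 - 2x + 1
D^1 f = -(5/4)x^4 - 6x^2 - 2
D^2 f = -5x^3 - 12x
matching coefficients of g against c_0 f + c_1 Df + … from the top degree down determines the c_i
solution: c_0 = 0, c_1 = 1, c_2 = 1/2


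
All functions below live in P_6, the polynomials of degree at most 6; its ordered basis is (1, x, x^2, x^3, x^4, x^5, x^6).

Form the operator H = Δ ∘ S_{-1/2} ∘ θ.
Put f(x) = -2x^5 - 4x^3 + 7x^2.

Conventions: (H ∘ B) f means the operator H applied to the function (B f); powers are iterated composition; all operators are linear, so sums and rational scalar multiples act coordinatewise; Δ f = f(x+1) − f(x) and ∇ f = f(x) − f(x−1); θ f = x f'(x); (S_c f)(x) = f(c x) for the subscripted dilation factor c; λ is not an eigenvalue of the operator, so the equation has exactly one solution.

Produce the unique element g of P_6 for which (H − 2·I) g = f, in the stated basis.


write g with unknown coordinates in the stated basis and equate coefficients in (H − 2·I) g = f
solving from the highest basis element down gives g = x^5 - (25/64)x^4 + (131/128)x^3 - (10547/2048)x^2 - (15305/4096)x - 11013/16384
check: H g = -(25/32)x^4 - (125/64)x^3 - (3379/1024)x^2 - (15305/2048)x - 11013/8192
so H g − 2·g = -2x^5 - 4x^3 + 7x^2 = f ✓

the image equals g(x) = x^5 - (25/64)x^4 + (131/128)x^3 - (10547/2048)x^2 - (15305/4096)x - 11013/16384
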